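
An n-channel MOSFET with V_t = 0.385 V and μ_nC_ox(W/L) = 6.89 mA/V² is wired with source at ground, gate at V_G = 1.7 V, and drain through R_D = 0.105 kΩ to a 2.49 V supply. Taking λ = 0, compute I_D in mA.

I_D = 5.96 mA

V_GS = V_G = 1.7 V, so V_ov = 1.7 − 0.385 = 1.31 V.
Assume saturation: I_D = ½ k_n V_ov² = 0.5 × 6.89 × 1.31² = 5.96 mA, giving V_DS = V_DD − I_D R_D = 2.49 − 5.96 × 0.105 = 1.86 V.
V_DS = 1.86 V ≥ V_ov = 1.31 V, confirming saturation.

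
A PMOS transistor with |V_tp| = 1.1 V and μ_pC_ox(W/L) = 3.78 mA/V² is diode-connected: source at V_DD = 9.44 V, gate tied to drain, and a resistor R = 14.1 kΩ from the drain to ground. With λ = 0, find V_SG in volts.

With gate tied to drain, V_SG = V_SD ≥ V_SG − |V_tp|, so the device is in saturation.
KCL at the drain: ½ k_p (V_SG − |V_tp|)² = (V_DD − V_SG)/R.
Let x = V_SG − 1.1. Then 26.6 x² + x − 8.34 = 0, giving x = 0.541 V (positive root), so V_SG = 1.64 V.
I_D = (V_DD − V_SG)/R = (9.44 − 1.64) / 14.1 = 0.553 mA.

V_SG = 1.64 V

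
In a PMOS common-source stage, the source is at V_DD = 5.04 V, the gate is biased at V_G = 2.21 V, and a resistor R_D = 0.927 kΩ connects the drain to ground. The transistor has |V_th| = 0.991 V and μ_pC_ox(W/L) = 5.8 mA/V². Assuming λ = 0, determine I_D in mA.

I_D = 4.86 mA

V_SG = V_DD − V_G = 5.04 − 2.21 = 2.83 V, so V_ov = 2.83 − 0.991 = 1.84 V.
Assume saturation: I_D = ½ k_p V_ov² = 0.5 × 5.8 × 1.84² = 9.81 mA, giving V_SD = V_DD − I_D R_D = 5.04 − 9.81 × 0.927 = -4.05 V.
But -4.05 V < V_ov = 1.84 V, so the device is actually in triode.
In triode I_D = k_p[V_ov V_SD − ½ V_SD²] and I_D = (V_DD − V_SD)/R_D. Equating: 2.69 V_SD² − 10.89 V_SD + 5.04 = 0, giving V_SD = 0.533 V (the root below V_ov).
I_D = (5.04 − 0.533) / 0.927 = 4.86 mA.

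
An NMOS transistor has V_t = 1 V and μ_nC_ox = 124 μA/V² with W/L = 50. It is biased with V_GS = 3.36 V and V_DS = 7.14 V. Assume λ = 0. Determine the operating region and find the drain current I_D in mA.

Saturation; I_D = 17.3 mA

k_n = μ_nC_ox · (W/L) = 6.2 mA/V².
V_ov = V_GS − V_t = 3.36 − 1 = 2.36 V.
Since V_DS = 7.14 V ≥ V_ov = 2.36 V, the device is in saturation.
I_D = ½ k_n V_ov² = 0.5 × 6.2 × 2.36² = 17.3 mA.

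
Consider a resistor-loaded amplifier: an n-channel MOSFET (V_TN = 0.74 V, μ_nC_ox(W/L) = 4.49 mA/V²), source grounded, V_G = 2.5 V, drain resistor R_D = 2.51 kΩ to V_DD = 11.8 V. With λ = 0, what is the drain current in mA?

I_D = 4.42 mA

V_GS = V_G = 2.5 V, so V_ov = 2.5 − 0.74 = 1.76 V.
Assume saturation: I_D = ½ k_n V_ov² = 0.5 × 4.49 × 1.76² = 6.95 mA, giving V_DS = V_DD − I_D R_D = 11.8 − 6.95 × 2.51 = -5.65 V.
But -5.65 V < V_ov = 1.76 V, so the device is actually in triode.
In triode I_D = k_n[V_ov V_DS − ½ V_DS²] and I_D = (V_DD − V_DS)/R_D. Equating: 5.63 V_DS² − 20.84 V_DS + 11.8 = 0, giving V_DS = 0.698 V (the root below V_ov).
I_D = (11.8 − 0.698) / 2.51 = 4.42 mA.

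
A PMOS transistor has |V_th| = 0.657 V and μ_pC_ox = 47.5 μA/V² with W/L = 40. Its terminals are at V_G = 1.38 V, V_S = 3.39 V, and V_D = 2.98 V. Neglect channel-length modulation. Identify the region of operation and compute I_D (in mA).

V_SG = V_S − V_G = 3.39 − 1.38 = 2.01 V; V_SD = V_S − V_D = 3.39 − 2.98 = 0.41 V.
k_p = μ_pC_ox · (W/L) = 1.9 mA/V².
V_ov = V_SG − |V_th| = 2.01 − 0.657 = 1.35 V.
Since V_SD = 0.41 V < V_ov = 1.35 V, the device is in the triode region.
I_D = k_p [V_ov · V_SD − ½ V_SD²] = 1.9 × [1.35 × 0.41 − 0.5 × 0.41²] = 0.894 mA.

Triode; I_D = 0.894 mA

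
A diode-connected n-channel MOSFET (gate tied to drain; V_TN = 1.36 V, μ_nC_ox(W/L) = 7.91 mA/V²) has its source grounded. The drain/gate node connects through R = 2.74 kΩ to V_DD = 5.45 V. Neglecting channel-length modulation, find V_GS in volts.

V_GS = 1.93 V

With gate tied to drain, V_GS = V_DS ≥ V_GS − V_TN, so the device is in saturation.
KCL at the drain: ½ k_n (V_GS − V_TN)² = (V_DD − V_GS)/R.
Let x = V_GS − 1.36. Then 10.8 x² + x − 4.09 = 0, giving x = 0.57 V (positive root), so V_GS = 1.93 V.
I_D = (V_DD − V_GS)/R = (5.45 − 1.93) / 2.74 = 1.28 mA.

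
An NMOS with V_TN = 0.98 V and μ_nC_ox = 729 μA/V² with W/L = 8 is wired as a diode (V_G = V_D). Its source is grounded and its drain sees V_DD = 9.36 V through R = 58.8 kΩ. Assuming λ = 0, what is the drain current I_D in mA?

I_D = 0.139 mA

With gate tied to drain, V_GS = V_DS ≥ V_GS − V_TN, so the device is in saturation.
k_n = μ_nC_ox · (W/L) = 5.832 mA/V².
KCL at the drain: ½ k_n (V_GS − V_TN)² = (V_DD − V_GS)/R.
Let x = V_GS − 0.98. Then 171 x² + x − 8.38 = 0, giving x = 0.218 V (positive root), so V_GS = 1.2 V.
I_D = (V_DD − V_GS)/R = (9.36 − 1.2) / 58.8 = 0.139 mA.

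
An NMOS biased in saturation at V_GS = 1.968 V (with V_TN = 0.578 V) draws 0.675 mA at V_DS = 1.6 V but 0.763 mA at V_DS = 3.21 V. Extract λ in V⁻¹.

λ = 0.0930 V⁻¹

With V_GS fixed, I_D ∝ (1 + λ V_DS) in saturation, so I_D2/I_D1 = (1 + λ V_DS2)/(1 + λ V_DS1).
0.763/0.675 = 1.13 = (1 + 3.21 λ)/(1 + 1.6 λ).
Solving: λ (I_D1 V_DS2 − I_D2 V_DS1) = I_D2 − I_D1, so λ = (0.763 − 0.675) / (0.675 × 3.21 − 0.763 × 1.6) = 0.088 / 0.946 = 0.093 V⁻¹.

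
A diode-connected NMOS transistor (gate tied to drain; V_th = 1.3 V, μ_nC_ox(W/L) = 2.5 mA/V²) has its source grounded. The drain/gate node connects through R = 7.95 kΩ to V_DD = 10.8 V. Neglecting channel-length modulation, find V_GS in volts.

With gate tied to drain, V_GS = V_DS ≥ V_GS − V_th, so the device is in saturation.
KCL at the drain: ½ k_n (V_GS − V_th)² = (V_DD − V_GS)/R.
Let x = V_GS − 1.3. Then 9.94 x² + x − 9.5 = 0, giving x = 0.929 V (positive root), so V_GS = 2.23 V.
I_D = (V_DD − V_GS)/R = (10.8 − 2.23) / 7.95 = 1.08 mA.

V_GS = 2.23 V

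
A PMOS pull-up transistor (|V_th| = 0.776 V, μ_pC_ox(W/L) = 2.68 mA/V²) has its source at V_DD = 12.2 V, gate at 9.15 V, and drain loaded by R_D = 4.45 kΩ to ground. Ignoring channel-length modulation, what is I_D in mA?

I_D = 2.63 mA

V_SG = V_DD − V_G = 12.2 − 9.15 = 3.05 V, so V_ov = 3.05 − 0.776 = 2.27 V.
Assume saturation: I_D = ½ k_p V_ov² = 0.5 × 2.68 × 2.27² = 6.93 mA, giving V_SD = V_DD − I_D R_D = 12.2 − 6.93 × 4.45 = -18.6 V.
But -18.6 V < V_ov = 2.27 V, so the device is actually in triode.
In triode I_D = k_p[V_ov V_SD − ½ V_SD²] and I_D = (V_DD − V_SD)/R_D. Equating: 5.96 V_SD² − 28.12 V_SD + 12.2 = 0, giving V_SD = 0.483 V (the root below V_ov).
I_D = (12.2 − 0.483) / 4.45 = 2.63 mA.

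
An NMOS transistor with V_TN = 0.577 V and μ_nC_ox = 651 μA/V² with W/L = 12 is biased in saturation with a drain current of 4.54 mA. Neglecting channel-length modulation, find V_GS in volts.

V_GS = 1.66 V

k_n = μ_nC_ox · (W/L) = 7.812 mA/V².
In saturation I_D = ½ k_n (V_GS − V_TN)², so V_GS − V_TN = √(2 I_D / k_n) = √(2 × 4.54 / 7.812) = 1.08 V.
V_GS = 0.577 + 1.08 = 1.66 V.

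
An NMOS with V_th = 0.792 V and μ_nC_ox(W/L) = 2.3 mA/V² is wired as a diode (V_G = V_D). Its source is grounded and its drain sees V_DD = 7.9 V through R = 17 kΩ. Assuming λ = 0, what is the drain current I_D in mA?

I_D = 0.384 mA

With gate tied to drain, V_GS = V_DS ≥ V_GS − V_th, so the device is in saturation.
KCL at the drain: ½ k_n (V_GS − V_th)² = (V_DD − V_GS)/R.
Let x = V_GS − 0.792. Then 19.5 x² + x − 7.108 = 0, giving x = 0.578 V (positive root), so V_GS = 1.37 V.
I_D = (V_DD − V_GS)/R = (7.9 − 1.37) / 17 = 0.384 mA.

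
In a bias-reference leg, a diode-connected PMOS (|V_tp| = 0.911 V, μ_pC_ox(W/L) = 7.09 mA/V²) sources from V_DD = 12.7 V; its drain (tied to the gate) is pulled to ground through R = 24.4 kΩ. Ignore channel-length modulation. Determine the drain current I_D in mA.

I_D = 0.468 mA

With gate tied to drain, V_SG = V_SD ≥ V_SG − |V_tp|, so the device is in saturation.
KCL at the drain: ½ k_p (V_SG − |V_tp|)² = (V_DD − V_SG)/R.
Let x = V_SG − 0.911. Then 86.5 x² + x − 11.79 = 0, giving x = 0.363 V (positive root), so V_SG = 1.27 V.
I_D = (V_DD − V_SG)/R = (12.7 − 1.27) / 24.4 = 0.468 mA.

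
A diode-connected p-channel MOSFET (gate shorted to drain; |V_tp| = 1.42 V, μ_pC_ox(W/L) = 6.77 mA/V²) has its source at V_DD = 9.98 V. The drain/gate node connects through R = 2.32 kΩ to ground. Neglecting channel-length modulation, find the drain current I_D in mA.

I_D = 3.27 mA

With gate tied to drain, V_SG = V_SD ≥ V_SG − |V_tp|, so the device is in saturation.
KCL at the drain: ½ k_p (V_SG − |V_tp|)² = (V_DD − V_SG)/R.
Let x = V_SG − 1.42. Then 7.85 x² + x − 8.56 = 0, giving x = 0.982 V (positive root), so V_SG = 2.4 V.
I_D = (V_DD − V_SG)/R = (9.98 − 2.4) / 2.32 = 3.27 mA.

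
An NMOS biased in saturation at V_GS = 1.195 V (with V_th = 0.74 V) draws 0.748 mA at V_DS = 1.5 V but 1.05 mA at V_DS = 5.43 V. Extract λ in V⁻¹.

λ = 0.121 V⁻¹

With V_GS fixed, I_D ∝ (1 + λ V_DS) in saturation, so I_D2/I_D1 = (1 + λ V_DS2)/(1 + λ V_DS1).
1.05/0.748 = 1.404 = (1 + 5.43 λ)/(1 + 1.5 λ).
Solving: λ (I_D1 V_DS2 − I_D2 V_DS1) = I_D2 − I_D1, so λ = (1.05 − 0.748) / (0.748 × 5.43 − 1.05 × 1.5) = 0.302 / 2.49 = 0.121 V⁻¹.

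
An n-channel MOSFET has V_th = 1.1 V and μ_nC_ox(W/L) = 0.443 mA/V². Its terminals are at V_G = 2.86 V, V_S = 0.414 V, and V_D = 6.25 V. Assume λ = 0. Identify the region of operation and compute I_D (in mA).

V_GS = V_G − V_S = 2.86 − 0.414 = 2.45 V; V_DS = V_D − V_S = 6.25 − 0.414 = 5.84 V.
V_ov = V_GS − V_th = 2.45 − 1.1 = 1.35 V.
Since V_DS = 5.84 V ≥ V_ov = 1.35 V, the device is in saturation.
I_D = ½ k_n V_ov² = 0.5 × 0.443 × 1.35² = 0.401 mA.

Saturation; I_D = 0.401 mA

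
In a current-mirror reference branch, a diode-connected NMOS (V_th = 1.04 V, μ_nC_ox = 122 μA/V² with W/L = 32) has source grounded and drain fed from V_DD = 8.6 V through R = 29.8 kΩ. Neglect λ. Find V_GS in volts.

With gate tied to drain, V_GS = V_DS ≥ V_GS − V_th, so the device is in saturation.
k_n = μ_nC_ox · (W/L) = 3.904 mA/V².
KCL at the drain: ½ k_n (V_GS − V_th)² = (V_DD − V_GS)/R.
Let x = V_GS − 1.04. Then 58.2 x² + x − 7.56 = 0, giving x = 0.352 V (positive root), so V_GS = 1.39 V.
I_D = (V_DD − V_GS)/R = (8.6 − 1.39) / 29.8 = 0.242 mA.

V_GS = 1.39 V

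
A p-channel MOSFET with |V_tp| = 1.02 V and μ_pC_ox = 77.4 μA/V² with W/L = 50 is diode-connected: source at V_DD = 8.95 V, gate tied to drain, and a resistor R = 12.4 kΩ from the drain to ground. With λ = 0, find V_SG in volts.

With gate tied to drain, V_SG = V_SD ≥ V_SG − |V_tp|, so the device is in saturation.
k_p = μ_pC_ox · (W/L) = 3.87 mA/V².
KCL at the drain: ½ k_p (V_SG − |V_tp|)² = (V_DD − V_SG)/R.
Let x = V_SG − 1.02. Then 24 x² + x − 7.93 = 0, giving x = 0.554 V (positive root), so V_SG = 1.57 V.
I_D = (V_DD − V_SG)/R = (8.95 − 1.57) / 12.4 = 0.595 mA.

V_SG = 1.57 V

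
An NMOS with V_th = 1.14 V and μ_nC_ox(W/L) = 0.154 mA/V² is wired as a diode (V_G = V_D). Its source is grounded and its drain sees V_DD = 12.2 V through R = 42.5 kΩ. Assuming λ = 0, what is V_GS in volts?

V_GS = 2.83 V

With gate tied to drain, V_GS = V_DS ≥ V_GS − V_th, so the device is in saturation.
KCL at the drain: ½ k_n (V_GS − V_th)² = (V_DD − V_GS)/R.
Let x = V_GS − 1.14. Then 3.27 x² + x − 11.06 = 0, giving x = 1.69 V (positive root), so V_GS = 2.83 V.
I_D = (V_DD − V_GS)/R = (12.2 − 2.83) / 42.5 = 0.22 mA.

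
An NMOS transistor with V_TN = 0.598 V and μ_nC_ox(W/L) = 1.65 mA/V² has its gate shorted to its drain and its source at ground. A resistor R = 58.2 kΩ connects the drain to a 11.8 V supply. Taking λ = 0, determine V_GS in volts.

V_GS = 1.07 V

With gate tied to drain, V_GS = V_DS ≥ V_GS − V_TN, so the device is in saturation.
KCL at the drain: ½ k_n (V_GS − V_TN)² = (V_DD − V_GS)/R.
Let x = V_GS − 0.598. Then 48 x² + x − 11.2 = 0, giving x = 0.473 V (positive root), so V_GS = 1.07 V.
I_D = (V_DD − V_GS)/R = (11.8 − 1.07) / 58.2 = 0.184 mA.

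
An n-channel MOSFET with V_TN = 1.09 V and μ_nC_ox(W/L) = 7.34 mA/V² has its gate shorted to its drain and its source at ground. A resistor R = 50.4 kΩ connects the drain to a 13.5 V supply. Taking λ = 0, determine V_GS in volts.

V_GS = 1.35 V

With gate tied to drain, V_GS = V_DS ≥ V_GS − V_TN, so the device is in saturation.
KCL at the drain: ½ k_n (V_GS − V_TN)² = (V_DD − V_GS)/R.
Let x = V_GS − 1.09. Then 185 x² + x − 12.41 = 0, giving x = 0.256 V (positive root), so V_GS = 1.35 V.
I_D = (V_DD − V_GS)/R = (13.5 − 1.35) / 50.4 = 0.241 mA.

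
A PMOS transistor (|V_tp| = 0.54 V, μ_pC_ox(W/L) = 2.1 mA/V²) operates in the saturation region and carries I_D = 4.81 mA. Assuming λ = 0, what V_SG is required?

In saturation I_D = ½ k_p (V_SG − |V_tp|)², so V_SG − |V_tp| = √(2 I_D / k_p) = √(2 × 4.81 / 2.1) = 2.14 V.
V_SG = 0.54 + 2.14 = 2.68 V.

V_SG = 2.68 V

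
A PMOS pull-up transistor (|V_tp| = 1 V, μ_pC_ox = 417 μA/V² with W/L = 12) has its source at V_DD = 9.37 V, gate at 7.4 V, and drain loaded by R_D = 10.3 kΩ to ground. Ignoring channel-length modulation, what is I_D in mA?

I_D = 0.890 mA

V_SG = V_DD − V_G = 9.37 − 7.4 = 1.97 V, so V_ov = 1.97 − 1 = 0.97 V.
k_p = μ_pC_ox · (W/L) = 5.004 mA/V².
Assume saturation: I_D = ½ k_p V_ov² = 0.5 × 5.004 × 0.97² = 2.35 mA, giving V_SD = V_DD − I_D R_D = 9.37 − 2.35 × 10.3 = -14.9 V.
But -14.9 V < V_ov = 0.97 V, so the device is actually in triode.
In triode I_D = k_p[V_ov V_SD − ½ V_SD²] and I_D = (V_DD − V_SD)/R_D. Equating: 25.8 V_SD² − 50.99 V_SD + 9.37 = 0, giving V_SD = 0.205 V (the root below V_ov).
I_D = (9.37 − 0.205) / 10.3 = 0.89 mA.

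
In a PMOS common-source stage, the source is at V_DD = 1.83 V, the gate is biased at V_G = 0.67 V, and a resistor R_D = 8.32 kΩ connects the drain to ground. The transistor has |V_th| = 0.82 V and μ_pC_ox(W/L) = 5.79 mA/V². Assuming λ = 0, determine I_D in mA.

V_SG = V_DD − V_G = 1.83 − 0.67 = 1.16 V, so V_ov = 1.16 − 0.82 = 0.34 V.
Assume saturation: I_D = ½ k_p V_ov² = 0.5 × 5.79 × 0.34² = 0.335 mA, giving V_SD = V_DD − I_D R_D = 1.83 − 0.335 × 8.32 = -0.954 V.
But -0.954 V < V_ov = 0.34 V, so the device is actually in triode.
In triode I_D = k_p[V_ov V_SD − ½ V_SD²] and I_D = (V_DD − V_SD)/R_D. Equating: 24.1 V_SD² − 17.38 V_SD + 1.83 = 0, giving V_SD = 0.128 V (the root below V_ov).
I_D = (1.83 − 0.128) / 8.32 = 0.205 mA.

I_D = 0.205 mA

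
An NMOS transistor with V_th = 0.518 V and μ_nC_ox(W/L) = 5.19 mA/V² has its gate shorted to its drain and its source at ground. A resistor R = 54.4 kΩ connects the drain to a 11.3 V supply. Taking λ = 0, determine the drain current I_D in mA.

With gate tied to drain, V_GS = V_DS ≥ V_GS − V_th, so the device is in saturation.
KCL at the drain: ½ k_n (V_GS − V_th)² = (V_DD − V_GS)/R.
Let x = V_GS − 0.518. Then 141 x² + x − 10.78 = 0, giving x = 0.273 V (positive root), so V_GS = 0.791 V.
I_D = (V_DD − V_GS)/R = (11.3 − 0.791) / 54.4 = 0.193 mA.

I_D = 0.193 mA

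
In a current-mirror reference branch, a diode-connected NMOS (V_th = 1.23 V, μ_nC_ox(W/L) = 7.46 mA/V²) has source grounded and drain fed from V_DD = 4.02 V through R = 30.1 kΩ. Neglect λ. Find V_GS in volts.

V_GS = 1.38 V

With gate tied to drain, V_GS = V_DS ≥ V_GS − V_th, so the device is in saturation.
KCL at the drain: ½ k_n (V_GS − V_th)² = (V_DD − V_GS)/R.
Let x = V_GS − 1.23. Then 112 x² + x − 2.79 = 0, giving x = 0.153 V (positive root), so V_GS = 1.38 V.
I_D = (V_DD − V_GS)/R = (4.02 − 1.38) / 30.1 = 0.0876 mA.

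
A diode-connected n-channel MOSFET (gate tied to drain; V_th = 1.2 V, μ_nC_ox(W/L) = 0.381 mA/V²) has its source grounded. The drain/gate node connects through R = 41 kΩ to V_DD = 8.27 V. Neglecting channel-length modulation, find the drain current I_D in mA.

I_D = 0.151 mA

With gate tied to drain, V_GS = V_DS ≥ V_GS − V_th, so the device is in saturation.
KCL at the drain: ½ k_n (V_GS − V_th)² = (V_DD − V_GS)/R.
Let x = V_GS − 1.2. Then 7.81 x² + x − 7.07 = 0, giving x = 0.89 V (positive root), so V_GS = 2.09 V.
I_D = (V_DD − V_GS)/R = (8.27 − 2.09) / 41 = 0.151 mA.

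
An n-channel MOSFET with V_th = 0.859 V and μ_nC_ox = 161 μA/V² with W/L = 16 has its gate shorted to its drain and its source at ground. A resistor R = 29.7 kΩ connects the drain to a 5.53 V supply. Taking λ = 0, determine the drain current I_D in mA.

I_D = 0.146 mA

With gate tied to drain, V_GS = V_DS ≥ V_GS − V_th, so the device is in saturation.
k_n = μ_nC_ox · (W/L) = 2.576 mA/V².
KCL at the drain: ½ k_n (V_GS − V_th)² = (V_DD − V_GS)/R.
Let x = V_GS − 0.859. Then 38.3 x² + x − 4.671 = 0, giving x = 0.337 V (positive root), so V_GS = 1.2 V.
I_D = (V_DD − V_GS)/R = (5.53 − 1.2) / 29.7 = 0.146 mA.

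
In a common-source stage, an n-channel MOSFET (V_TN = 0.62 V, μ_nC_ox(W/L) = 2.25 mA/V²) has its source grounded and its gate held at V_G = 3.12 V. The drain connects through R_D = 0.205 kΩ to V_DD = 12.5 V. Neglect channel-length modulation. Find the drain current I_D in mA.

V_GS = V_G = 3.12 V, so V_ov = 3.12 − 0.62 = 2.5 V.
Assume saturation: I_D = ½ k_n V_ov² = 0.5 × 2.25 × 2.5² = 7.03 mA, giving V_DS = V_DD − I_D R_D = 12.5 − 7.03 × 0.205 = 11.1 V.
V_DS = 11.1 V ≥ V_ov = 2.5 V, confirming saturation.

I_D = 7.03 mA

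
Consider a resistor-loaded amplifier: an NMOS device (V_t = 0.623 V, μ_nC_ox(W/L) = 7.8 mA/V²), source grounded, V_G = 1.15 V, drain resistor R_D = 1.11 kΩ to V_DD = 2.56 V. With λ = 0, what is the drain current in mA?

I_D = 1.08 mA

V_GS = V_G = 1.15 V, so V_ov = 1.15 − 0.623 = 0.527 V.
Assume saturation: I_D = ½ k_n V_ov² = 0.5 × 7.8 × 0.527² = 1.08 mA, giving V_DS = V_DD − I_D R_D = 2.56 − 1.08 × 1.11 = 1.36 V.
V_DS = 1.36 V ≥ V_ov = 0.527 V, confirming saturation.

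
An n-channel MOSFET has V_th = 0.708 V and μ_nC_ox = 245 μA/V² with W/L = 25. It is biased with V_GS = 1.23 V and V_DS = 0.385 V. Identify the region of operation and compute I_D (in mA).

Triode; I_D = 0.777 mA

k_n = μ_nC_ox · (W/L) = 6.125 mA/V².
V_ov = V_GS − V_th = 1.23 − 0.708 = 0.522 V.
Since V_DS = 0.385 V < V_ov = 0.522 V, the device is in the triode region.
I_D = k_n [V_ov · V_DS − ½ V_DS²] = 6.125 × [0.522 × 0.385 − 0.5 × 0.385²] = 0.777 mA.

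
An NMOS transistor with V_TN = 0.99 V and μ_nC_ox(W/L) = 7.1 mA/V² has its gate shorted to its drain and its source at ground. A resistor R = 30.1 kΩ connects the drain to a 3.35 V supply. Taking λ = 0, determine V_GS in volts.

V_GS = 1.13 V

With gate tied to drain, V_GS = V_DS ≥ V_GS − V_TN, so the device is in saturation.
KCL at the drain: ½ k_n (V_GS − V_TN)² = (V_DD − V_GS)/R.
Let x = V_GS − 0.99. Then 107 x² + x − 2.36 = 0, giving x = 0.144 V (positive root), so V_GS = 1.13 V.
I_D = (V_DD − V_GS)/R = (3.35 − 1.13) / 30.1 = 0.0736 mA.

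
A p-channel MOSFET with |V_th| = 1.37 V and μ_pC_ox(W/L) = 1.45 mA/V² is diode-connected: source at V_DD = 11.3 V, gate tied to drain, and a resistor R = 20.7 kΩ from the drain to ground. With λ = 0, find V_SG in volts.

With gate tied to drain, V_SG = V_SD ≥ V_SG − |V_th|, so the device is in saturation.
KCL at the drain: ½ k_p (V_SG − |V_th|)² = (V_DD − V_SG)/R.
Let x = V_SG − 1.37. Then 15 x² + x − 9.93 = 0, giving x = 0.781 V (positive root), so V_SG = 2.15 V.
I_D = (V_DD − V_SG)/R = (11.3 − 2.15) / 20.7 = 0.442 mA.

V_SG = 2.15 V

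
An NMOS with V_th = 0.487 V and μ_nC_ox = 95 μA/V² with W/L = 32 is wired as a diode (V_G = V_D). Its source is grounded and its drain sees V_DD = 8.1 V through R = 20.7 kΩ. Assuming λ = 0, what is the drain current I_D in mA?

I_D = 0.345 mA

With gate tied to drain, V_GS = V_DS ≥ V_GS − V_th, so the device is in saturation.
k_n = μ_nC_ox · (W/L) = 3.04 mA/V².
KCL at the drain: ½ k_n (V_GS − V_th)² = (V_DD − V_GS)/R.
Let x = V_GS − 0.487. Then 31.5 x² + x − 7.613 = 0, giving x = 0.476 V (positive root), so V_GS = 0.963 V.
I_D = (V_DD − V_GS)/R = (8.1 − 0.963) / 20.7 = 0.345 mA.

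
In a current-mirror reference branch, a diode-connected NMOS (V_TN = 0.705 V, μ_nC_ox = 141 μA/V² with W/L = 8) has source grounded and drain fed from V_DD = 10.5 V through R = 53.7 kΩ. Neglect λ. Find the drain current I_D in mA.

With gate tied to drain, V_GS = V_DS ≥ V_GS − V_TN, so the device is in saturation.
k_n = μ_nC_ox · (W/L) = 1.128 mA/V².
KCL at the drain: ½ k_n (V_GS − V_TN)² = (V_DD − V_GS)/R.
Let x = V_GS − 0.705. Then 30.3 x² + x − 9.795 = 0, giving x = 0.552 V (positive root), so V_GS = 1.26 V.
I_D = (V_DD − V_GS)/R = (10.5 − 1.26) / 53.7 = 0.172 mA.

I_D = 0.172 mA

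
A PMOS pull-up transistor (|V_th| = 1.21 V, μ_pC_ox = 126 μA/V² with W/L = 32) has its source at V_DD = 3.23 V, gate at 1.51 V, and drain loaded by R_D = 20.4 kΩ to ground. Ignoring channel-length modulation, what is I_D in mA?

I_D = 0.154 mA

V_SG = V_DD − V_G = 3.23 − 1.51 = 1.72 V, so V_ov = 1.72 − 1.21 = 0.51 V.
k_p = μ_pC_ox · (W/L) = 4.032 mA/V².
Assume saturation: I_D = ½ k_p V_ov² = 0.5 × 4.032 × 0.51² = 0.524 mA, giving V_SD = V_DD − I_D R_D = 3.23 − 0.524 × 20.4 = -7.47 V.
But -7.47 V < V_ov = 0.51 V, so the device is actually in triode.
In triode I_D = k_p[V_ov V_SD − ½ V_SD²] and I_D = (V_DD − V_SD)/R_D. Equating: 41.1 V_SD² − 42.95 V_SD + 3.23 = 0, giving V_SD = 0.0816 V (the root below V_ov).
I_D = (3.23 − 0.0816) / 20.4 = 0.154 mA.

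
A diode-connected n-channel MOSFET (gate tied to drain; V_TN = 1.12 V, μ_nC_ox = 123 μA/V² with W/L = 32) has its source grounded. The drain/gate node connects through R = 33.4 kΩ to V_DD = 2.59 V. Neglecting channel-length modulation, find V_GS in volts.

With gate tied to drain, V_GS = V_DS ≥ V_GS − V_TN, so the device is in saturation.
k_n = μ_nC_ox · (W/L) = 3.936 mA/V².
KCL at the drain: ½ k_n (V_GS − V_TN)² = (V_DD − V_GS)/R.
Let x = V_GS − 1.12. Then 65.7 x² + x − 1.47 = 0, giving x = 0.142 V (positive root), so V_GS = 1.26 V.
I_D = (V_DD − V_GS)/R = (2.59 − 1.26) / 33.4 = 0.0398 mA.

V_GS = 1.26 V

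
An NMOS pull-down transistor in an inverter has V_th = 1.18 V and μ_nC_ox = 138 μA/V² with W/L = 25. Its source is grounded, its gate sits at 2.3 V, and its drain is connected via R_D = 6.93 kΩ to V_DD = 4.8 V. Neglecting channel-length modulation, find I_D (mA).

V_GS = V_G = 2.3 V, so V_ov = 2.3 − 1.18 = 1.12 V.
k_n = μ_nC_ox · (W/L) = 3.45 mA/V².
Assume saturation: I_D = ½ k_n V_ov² = 0.5 × 3.45 × 1.12² = 2.16 mA, giving V_DS = V_DD − I_D R_D = 4.8 − 2.16 × 6.93 = -10.2 V.
But -10.2 V < V_ov = 1.12 V, so the device is actually in triode.
In triode I_D = k_n[V_ov V_DS − ½ V_DS²] and I_D = (V_DD − V_DS)/R_D. Equating: 12 V_DS² − 27.78 V_DS + 4.8 = 0, giving V_DS = 0.188 V (the root below V_ov).
I_D = (4.8 − 0.188) / 6.93 = 0.666 mA.

I_D = 0.666 mA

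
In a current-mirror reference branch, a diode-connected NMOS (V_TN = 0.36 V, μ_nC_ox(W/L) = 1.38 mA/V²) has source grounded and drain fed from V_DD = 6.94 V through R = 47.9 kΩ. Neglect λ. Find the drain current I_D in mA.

With gate tied to drain, V_GS = V_DS ≥ V_GS − V_TN, so the device is in saturation.
KCL at the drain: ½ k_n (V_GS − V_TN)² = (V_DD − V_GS)/R.
Let x = V_GS − 0.36. Then 33.1 x² + x − 6.58 = 0, giving x = 0.431 V (positive root), so V_GS = 0.791 V.
I_D = (V_DD − V_GS)/R = (6.94 − 0.791) / 47.9 = 0.128 mA.

I_D = 0.128 mA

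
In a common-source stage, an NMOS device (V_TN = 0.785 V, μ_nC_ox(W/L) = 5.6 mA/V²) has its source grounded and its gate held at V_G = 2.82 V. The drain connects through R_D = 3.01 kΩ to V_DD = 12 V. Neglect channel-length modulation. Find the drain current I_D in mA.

V_GS = V_G = 2.82 V, so V_ov = 2.82 − 0.785 = 2.03 V.
Assume saturation: I_D = ½ k_n V_ov² = 0.5 × 5.6 × 2.03² = 11.6 mA, giving V_DS = V_DD − I_D R_D = 12 − 11.6 × 3.01 = -22.9 V.
But -22.9 V < V_ov = 2.03 V, so the device is actually in triode.
In triode I_D = k_n[V_ov V_DS − ½ V_DS²] and I_D = (V_DD − V_DS)/R_D. Equating: 8.43 V_DS² − 35.3 V_DS + 12 = 0, giving V_DS = 0.373 V (the root below V_ov).
I_D = (12 − 0.373) / 3.01 = 3.86 mA.

I_D = 3.86 mA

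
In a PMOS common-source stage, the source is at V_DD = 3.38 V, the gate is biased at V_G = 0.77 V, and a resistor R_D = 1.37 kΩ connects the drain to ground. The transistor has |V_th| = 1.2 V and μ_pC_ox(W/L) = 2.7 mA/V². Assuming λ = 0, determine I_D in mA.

I_D = 1.97 mA

V_SG = V_DD − V_G = 3.38 − 0.77 = 2.61 V, so V_ov = 2.61 − 1.2 = 1.41 V.
Assume saturation: I_D = ½ k_p V_ov² = 0.5 × 2.7 × 1.41² = 2.68 mA, giving V_SD = V_DD − I_D R_D = 3.38 − 2.68 × 1.37 = -0.297 V.
But -0.297 V < V_ov = 1.41 V, so the device is actually in triode.
In triode I_D = k_p[V_ov V_SD − ½ V_SD²] and I_D = (V_DD − V_SD)/R_D. Equating: 1.85 V_SD² − 6.216 V_SD + 3.38 = 0, giving V_SD = 0.682 V (the root below V_ov).
I_D = (3.38 − 0.682) / 1.37 = 1.97 mA.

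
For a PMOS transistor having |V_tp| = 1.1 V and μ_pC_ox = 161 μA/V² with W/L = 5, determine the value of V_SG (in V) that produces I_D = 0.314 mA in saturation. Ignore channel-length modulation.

V_SG = 1.98 V

k_p = μ_pC_ox · (W/L) = 0.805 mA/V².
In saturation I_D = ½ k_p (V_SG − |V_tp|)², so V_SG − |V_tp| = √(2 I_D / k_p) = √(2 × 0.314 / 0.805) = 0.883 V.
V_SG = 1.1 + 0.883 = 1.98 V.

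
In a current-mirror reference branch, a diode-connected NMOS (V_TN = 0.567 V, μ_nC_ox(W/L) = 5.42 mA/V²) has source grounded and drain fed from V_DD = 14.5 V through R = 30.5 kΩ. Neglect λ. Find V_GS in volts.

With gate tied to drain, V_GS = V_DS ≥ V_GS − V_TN, so the device is in saturation.
KCL at the drain: ½ k_n (V_GS − V_TN)² = (V_DD − V_GS)/R.
Let x = V_GS − 0.567. Then 82.7 x² + x − 13.93 = 0, giving x = 0.405 V (positive root), so V_GS = 0.972 V.
I_D = (V_DD − V_GS)/R = (14.5 − 0.972) / 30.5 = 0.444 mA.

V_GS = 0.972 V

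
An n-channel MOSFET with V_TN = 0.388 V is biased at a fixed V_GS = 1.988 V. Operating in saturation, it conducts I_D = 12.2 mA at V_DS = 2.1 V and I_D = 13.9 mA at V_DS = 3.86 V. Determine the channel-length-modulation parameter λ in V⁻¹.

With V_GS fixed, I_D ∝ (1 + λ V_DS) in saturation, so I_D2/I_D1 = (1 + λ V_DS2)/(1 + λ V_DS1).
13.9/12.2 = 1.139 = (1 + 3.86 λ)/(1 + 2.1 λ).
Solving: λ (I_D1 V_DS2 − I_D2 V_DS1) = I_D2 − I_D1, so λ = (13.9 − 12.2) / (12.2 × 3.86 − 13.9 × 2.1) = 1.7 / 17.9 = 0.095 V⁻¹.

λ = 0.0950 V⁻¹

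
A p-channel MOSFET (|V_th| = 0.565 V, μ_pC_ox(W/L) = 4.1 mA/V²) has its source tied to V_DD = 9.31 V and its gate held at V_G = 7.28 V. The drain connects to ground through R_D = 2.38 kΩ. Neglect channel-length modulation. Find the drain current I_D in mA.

I_D = 3.56 mA

V_SG = V_DD − V_G = 9.31 − 7.28 = 2.03 V, so V_ov = 2.03 − 0.565 = 1.47 V.
Assume saturation: I_D = ½ k_p V_ov² = 0.5 × 4.1 × 1.47² = 4.4 mA, giving V_SD = V_DD − I_D R_D = 9.31 − 4.4 × 2.38 = -1.16 V.
But -1.16 V < V_ov = 1.47 V, so the device is actually in triode.
In triode I_D = k_p[V_ov V_SD − ½ V_SD²] and I_D = (V_DD − V_SD)/R_D. Equating: 4.88 V_SD² − 15.3 V_SD + 9.31 = 0, giving V_SD = 0.827 V (the root below V_ov).
I_D = (9.31 − 0.827) / 2.38 = 3.56 mA.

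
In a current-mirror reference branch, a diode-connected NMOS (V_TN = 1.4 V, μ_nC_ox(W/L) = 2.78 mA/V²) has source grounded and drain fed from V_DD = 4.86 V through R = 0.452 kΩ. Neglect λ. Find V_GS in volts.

With gate tied to drain, V_GS = V_DS ≥ V_GS − V_TN, so the device is in saturation.
KCL at the drain: ½ k_n (V_GS − V_TN)² = (V_DD − V_GS)/R.
Let x = V_GS − 1.4. Then 0.628 x² + x − 3.46 = 0, giving x = 1.68 V (positive root), so V_GS = 3.08 V.
I_D = (V_DD − V_GS)/R = (4.86 − 3.08) / 0.452 = 3.93 mA.

V_GS = 3.08 V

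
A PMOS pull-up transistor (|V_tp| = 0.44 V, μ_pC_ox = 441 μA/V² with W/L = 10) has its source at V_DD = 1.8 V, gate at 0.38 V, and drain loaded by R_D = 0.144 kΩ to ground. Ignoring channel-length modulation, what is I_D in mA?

I_D = 2.12 mA

V_SG = V_DD − V_G = 1.8 − 0.38 = 1.42 V, so V_ov = 1.42 − 0.44 = 0.98 V.
k_p = μ_pC_ox · (W/L) = 4.41 mA/V².
Assume saturation: I_D = ½ k_p V_ov² = 0.5 × 4.41 × 0.98² = 2.12 mA, giving V_SD = V_DD − I_D R_D = 1.8 − 2.12 × 0.144 = 1.5 V.
V_SD = 1.5 V ≥ V_ov = 0.98 V, confirming saturation.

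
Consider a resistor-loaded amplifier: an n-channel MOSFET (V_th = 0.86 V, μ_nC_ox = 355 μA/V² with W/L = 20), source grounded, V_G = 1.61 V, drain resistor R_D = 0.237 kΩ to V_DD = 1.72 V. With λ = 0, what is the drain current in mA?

I_D = 2.00 mA

V_GS = V_G = 1.61 V, so V_ov = 1.61 − 0.86 = 0.75 V.
k_n = μ_nC_ox · (W/L) = 7.1 mA/V².
Assume saturation: I_D = ½ k_n V_ov² = 0.5 × 7.1 × 0.75² = 2 mA, giving V_DS = V_DD − I_D R_D = 1.72 − 2 × 0.237 = 1.25 V.
V_DS = 1.25 V ≥ V_ov = 0.75 V, confirming saturation.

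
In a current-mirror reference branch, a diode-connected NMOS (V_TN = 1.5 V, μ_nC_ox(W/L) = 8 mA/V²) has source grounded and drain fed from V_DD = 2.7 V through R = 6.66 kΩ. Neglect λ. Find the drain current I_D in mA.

I_D = 0.151 mA

With gate tied to drain, V_GS = V_DS ≥ V_GS − V_TN, so the device is in saturation.
KCL at the drain: ½ k_n (V_GS − V_TN)² = (V_DD − V_GS)/R.
Let x = V_GS − 1.5. Then 26.6 x² + x − 1.2 = 0, giving x = 0.194 V (positive root), so V_GS = 1.69 V.
I_D = (V_DD − V_GS)/R = (2.7 − 1.69) / 6.66 = 0.151 mA.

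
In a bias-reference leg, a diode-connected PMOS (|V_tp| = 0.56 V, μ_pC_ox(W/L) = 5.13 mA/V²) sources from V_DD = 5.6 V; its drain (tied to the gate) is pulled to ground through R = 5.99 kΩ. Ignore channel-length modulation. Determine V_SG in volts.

With gate tied to drain, V_SG = V_SD ≥ V_SG − |V_tp|, so the device is in saturation.
KCL at the drain: ½ k_p (V_SG − |V_tp|)² = (V_DD − V_SG)/R.
Let x = V_SG − 0.56. Then 15.4 x² + x − 5.04 = 0, giving x = 0.541 V (positive root), so V_SG = 1.1 V.
I_D = (V_DD − V_SG)/R = (5.6 − 1.1) / 5.99 = 0.751 mA.

V_SG = 1.10 V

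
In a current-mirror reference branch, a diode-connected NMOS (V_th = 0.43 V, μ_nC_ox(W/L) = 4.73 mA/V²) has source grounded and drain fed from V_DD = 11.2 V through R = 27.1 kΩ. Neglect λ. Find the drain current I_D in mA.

With gate tied to drain, V_GS = V_DS ≥ V_GS − V_th, so the device is in saturation.
KCL at the drain: ½ k_n (V_GS − V_th)² = (V_DD − V_GS)/R.
Let x = V_GS − 0.43. Then 64.1 x² + x − 10.77 = 0, giving x = 0.402 V (positive root), so V_GS = 0.832 V.
I_D = (V_DD − V_GS)/R = (11.2 − 0.832) / 27.1 = 0.383 mA.

I_D = 0.383 mA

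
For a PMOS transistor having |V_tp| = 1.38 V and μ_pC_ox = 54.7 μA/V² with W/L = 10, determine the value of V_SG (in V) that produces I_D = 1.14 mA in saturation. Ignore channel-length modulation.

k_p = μ_pC_ox · (W/L) = 0.547 mA/V².
In saturation I_D = ½ k_p (V_SG − |V_tp|)², so V_SG − |V_tp| = √(2 I_D / k_p) = √(2 × 1.14 / 0.547) = 2.04 V.
V_SG = 1.38 + 2.04 = 3.42 V.

V_SG = 3.42 V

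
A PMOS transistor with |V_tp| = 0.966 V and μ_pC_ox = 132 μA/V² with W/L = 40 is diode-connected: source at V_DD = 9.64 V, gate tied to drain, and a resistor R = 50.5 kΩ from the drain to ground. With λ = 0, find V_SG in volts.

V_SG = 1.22 V

With gate tied to drain, V_SG = V_SD ≥ V_SG − |V_tp|, so the device is in saturation.
k_p = μ_pC_ox · (W/L) = 5.28 mA/V².
KCL at the drain: ½ k_p (V_SG − |V_tp|)² = (V_DD − V_SG)/R.
Let x = V_SG − 0.966. Then 133 x² + x − 8.674 = 0, giving x = 0.251 V (positive root), so V_SG = 1.22 V.
I_D = (V_DD − V_SG)/R = (9.64 − 1.22) / 50.5 = 0.167 mA.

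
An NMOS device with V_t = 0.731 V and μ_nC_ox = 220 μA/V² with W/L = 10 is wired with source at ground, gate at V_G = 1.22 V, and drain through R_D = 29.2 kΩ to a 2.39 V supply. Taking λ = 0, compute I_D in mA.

I_D = 0.0791 mA

V_GS = V_G = 1.22 V, so V_ov = 1.22 − 0.731 = 0.489 V.
k_n = μ_nC_ox · (W/L) = 2.2 mA/V².
Assume saturation: I_D = ½ k_n V_ov² = 0.5 × 2.2 × 0.489² = 0.263 mA, giving V_DS = V_DD − I_D R_D = 2.39 − 0.263 × 29.2 = -5.29 V.
But -5.29 V < V_ov = 0.489 V, so the device is actually in triode.
In triode I_D = k_n[V_ov V_DS − ½ V_DS²] and I_D = (V_DD − V_DS)/R_D. Equating: 32.1 V_DS² − 32.41 V_DS + 2.39 = 0, giving V_DS = 0.0801 V (the root below V_ov).
I_D = (2.39 − 0.0801) / 29.2 = 0.0791 mA.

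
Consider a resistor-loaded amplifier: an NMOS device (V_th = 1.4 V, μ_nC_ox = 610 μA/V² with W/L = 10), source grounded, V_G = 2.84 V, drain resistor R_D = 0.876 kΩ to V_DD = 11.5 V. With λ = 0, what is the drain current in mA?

V_GS = V_G = 2.84 V, so V_ov = 2.84 − 1.4 = 1.44 V.
k_n = μ_nC_ox · (W/L) = 6.1 mA/V².
Assume saturation: I_D = ½ k_n V_ov² = 0.5 × 6.1 × 1.44² = 6.32 mA, giving V_DS = V_DD − I_D R_D = 11.5 − 6.32 × 0.876 = 5.96 V.
V_DS = 5.96 V ≥ V_ov = 1.44 V, confirming saturation.

I_D = 6.32 mA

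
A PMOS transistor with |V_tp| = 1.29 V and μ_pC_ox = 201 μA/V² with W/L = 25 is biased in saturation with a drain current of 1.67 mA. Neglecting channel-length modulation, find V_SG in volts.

V_SG = 2.11 V

k_p = μ_pC_ox · (W/L) = 5.025 mA/V².
In saturation I_D = ½ k_p (V_SG − |V_tp|)², so V_SG − |V_tp| = √(2 I_D / k_p) = √(2 × 1.67 / 5.025) = 0.815 V.
V_SG = 1.29 + 0.815 = 2.11 V.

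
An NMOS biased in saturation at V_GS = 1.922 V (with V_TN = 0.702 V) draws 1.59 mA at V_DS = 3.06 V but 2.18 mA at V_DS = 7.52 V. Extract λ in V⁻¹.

With V_GS fixed, I_D ∝ (1 + λ V_DS) in saturation, so I_D2/I_D1 = (1 + λ V_DS2)/(1 + λ V_DS1).
2.18/1.59 = 1.371 = (1 + 7.52 λ)/(1 + 3.06 λ).
Solving: λ (I_D1 V_DS2 − I_D2 V_DS1) = I_D2 − I_D1, so λ = (2.18 − 1.59) / (1.59 × 7.52 − 2.18 × 3.06) = 0.59 / 5.29 = 0.112 V⁻¹.

λ = 0.112 V⁻¹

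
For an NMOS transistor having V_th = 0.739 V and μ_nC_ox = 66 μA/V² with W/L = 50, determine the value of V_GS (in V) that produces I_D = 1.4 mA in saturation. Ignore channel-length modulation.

k_n = μ_nC_ox · (W/L) = 3.3 mA/V².
In saturation I_D = ½ k_n (V_GS − V_th)², so V_GS − V_th = √(2 I_D / k_n) = √(2 × 1.4 / 3.3) = 0.921 V.
V_GS = 0.739 + 0.921 = 1.66 V.

V_GS = 1.66 V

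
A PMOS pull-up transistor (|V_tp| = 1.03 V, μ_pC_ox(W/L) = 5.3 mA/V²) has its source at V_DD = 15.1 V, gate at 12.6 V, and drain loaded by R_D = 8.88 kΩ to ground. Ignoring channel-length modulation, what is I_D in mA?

V_SG = V_DD − V_G = 15.1 − 12.6 = 2.5 V, so V_ov = 2.5 − 1.03 = 1.47 V.
Assume saturation: I_D = ½ k_p V_ov² = 0.5 × 5.3 × 1.47² = 5.73 mA, giving V_SD = V_DD − I_D R_D = 15.1 − 5.73 × 8.88 = -35.8 V.
But -35.8 V < V_ov = 1.47 V, so the device is actually in triode.
In triode I_D = k_p[V_ov V_SD − ½ V_SD²] and I_D = (V_DD − V_SD)/R_D. Equating: 23.5 V_SD² − 70.18 V_SD + 15.1 = 0, giving V_SD = 0.233 V (the root below V_ov).
I_D = (15.1 − 0.233) / 8.88 = 1.67 mA.

I_D = 1.67 mA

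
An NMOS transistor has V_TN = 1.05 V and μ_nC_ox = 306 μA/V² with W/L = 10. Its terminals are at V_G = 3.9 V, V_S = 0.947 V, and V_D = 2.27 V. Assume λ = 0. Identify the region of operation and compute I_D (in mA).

V_GS = V_G − V_S = 3.9 − 0.947 = 2.95 V; V_DS = V_D − V_S = 2.27 − 0.947 = 1.32 V.
k_n = μ_nC_ox · (W/L) = 3.06 mA/V².
V_ov = V_GS − V_TN = 2.95 − 1.05 = 1.9 V.
Since V_DS = 1.32 V < V_ov = 1.9 V, the device is in the triode region.
I_D = k_n [V_ov · V_DS − ½ V_DS²] = 3.06 × [1.9 × 1.32 − 0.5 × 1.32²] = 5.03 mA.

Triode; I_D = 5.03 mA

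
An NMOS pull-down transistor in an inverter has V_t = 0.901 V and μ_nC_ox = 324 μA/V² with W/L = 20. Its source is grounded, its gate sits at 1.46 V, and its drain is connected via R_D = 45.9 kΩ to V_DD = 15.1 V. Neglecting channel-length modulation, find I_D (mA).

V_GS = V_G = 1.46 V, so V_ov = 1.46 − 0.901 = 0.559 V.
k_n = μ_nC_ox · (W/L) = 6.48 mA/V².
Assume saturation: I_D = ½ k_n V_ov² = 0.5 × 6.48 × 0.559² = 1.01 mA, giving V_DS = V_DD − I_D R_D = 15.1 − 1.01 × 45.9 = -31.4 V.
But -31.4 V < V_ov = 0.559 V, so the device is actually in triode.
In triode I_D = k_n[V_ov V_DS − ½ V_DS²] and I_D = (V_DD − V_DS)/R_D. Equating: 149 V_DS² − 167.3 V_DS + 15.1 = 0, giving V_DS = 0.099 V (the root below V_ov).
I_D = (15.1 − 0.099) / 45.9 = 0.327 mA.

I_D = 0.327 mA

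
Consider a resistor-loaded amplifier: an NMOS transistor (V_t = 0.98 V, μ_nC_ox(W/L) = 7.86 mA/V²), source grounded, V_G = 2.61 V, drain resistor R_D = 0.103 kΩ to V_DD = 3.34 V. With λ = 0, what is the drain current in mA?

V_GS = V_G = 2.61 V, so V_ov = 2.61 − 0.98 = 1.63 V.
Assume saturation: I_D = ½ k_n V_ov² = 0.5 × 7.86 × 1.63² = 10.4 mA, giving V_DS = V_DD − I_D R_D = 3.34 − 10.4 × 0.103 = 2.26 V.
V_DS = 2.26 V ≥ V_ov = 1.63 V, confirming saturation.

I_D = 10.4 mA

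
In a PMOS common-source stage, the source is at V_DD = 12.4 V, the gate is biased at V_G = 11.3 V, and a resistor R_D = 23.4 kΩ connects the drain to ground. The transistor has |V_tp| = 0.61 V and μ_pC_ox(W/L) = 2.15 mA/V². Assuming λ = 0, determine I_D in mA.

V_SG = V_DD − V_G = 12.4 − 11.3 = 1.1 V, so V_ov = 1.1 − 0.61 = 0.49 V.
Assume saturation: I_D = ½ k_p V_ov² = 0.5 × 2.15 × 0.49² = 0.258 mA, giving V_SD = V_DD − I_D R_D = 12.4 − 0.258 × 23.4 = 6.36 V.
V_SD = 6.36 V ≥ V_ov = 0.49 V, confirming saturation.

I_D = 0.258 mA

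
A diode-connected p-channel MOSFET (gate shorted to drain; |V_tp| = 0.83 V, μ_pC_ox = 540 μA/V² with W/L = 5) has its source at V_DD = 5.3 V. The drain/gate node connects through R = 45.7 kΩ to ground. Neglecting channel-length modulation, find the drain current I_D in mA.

I_D = 0.0921 mA

With gate tied to drain, V_SG = V_SD ≥ V_SG − |V_tp|, so the device is in saturation.
k_p = μ_pC_ox · (W/L) = 2.7 mA/V².
KCL at the drain: ½ k_p (V_SG − |V_tp|)² = (V_DD − V_SG)/R.
Let x = V_SG − 0.83. Then 61.7 x² + x − 4.47 = 0, giving x = 0.261 V (positive root), so V_SG = 1.09 V.
I_D = (V_DD − V_SG)/R = (5.3 − 1.09) / 45.7 = 0.0921 mA.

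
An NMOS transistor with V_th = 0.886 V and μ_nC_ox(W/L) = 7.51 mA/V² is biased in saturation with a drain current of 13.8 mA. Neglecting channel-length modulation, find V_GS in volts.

V_GS = 2.80 V

In saturation I_D = ½ k_n (V_GS − V_th)², so V_GS − V_th = √(2 I_D / k_n) = √(2 × 13.8 / 7.51) = 1.92 V.
V_GS = 0.886 + 1.92 = 2.8 V.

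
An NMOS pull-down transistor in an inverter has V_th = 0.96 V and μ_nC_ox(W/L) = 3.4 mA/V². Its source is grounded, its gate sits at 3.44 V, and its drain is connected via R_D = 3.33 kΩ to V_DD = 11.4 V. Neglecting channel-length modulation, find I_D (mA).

V_GS = V_G = 3.44 V, so V_ov = 3.44 − 0.96 = 2.48 V.
Assume saturation: I_D = ½ k_n V_ov² = 0.5 × 3.4 × 2.48² = 10.5 mA, giving V_DS = V_DD − I_D R_D = 11.4 − 10.5 × 3.33 = -23.4 V.
But -23.4 V < V_ov = 2.48 V, so the device is actually in triode.
In triode I_D = k_n[V_ov V_DS − ½ V_DS²] and I_D = (V_DD − V_DS)/R_D. Equating: 5.66 V_DS² − 29.08 V_DS + 11.4 = 0, giving V_DS = 0.428 V (the root below V_ov).
I_D = (11.4 − 0.428) / 3.33 = 3.3 mA.

I_D = 3.30 mA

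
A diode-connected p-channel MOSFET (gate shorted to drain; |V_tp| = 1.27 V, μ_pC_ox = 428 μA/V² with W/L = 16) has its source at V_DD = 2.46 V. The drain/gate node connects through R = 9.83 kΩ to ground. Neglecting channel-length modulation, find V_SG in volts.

With gate tied to drain, V_SG = V_SD ≥ V_SG − |V_tp|, so the device is in saturation.
k_p = μ_pC_ox · (W/L) = 6.848 mA/V².
KCL at the drain: ½ k_p (V_SG − |V_tp|)² = (V_DD − V_SG)/R.
Let x = V_SG − 1.27. Then 33.7 x² + x − 1.19 = 0, giving x = 0.174 V (positive root), so V_SG = 1.44 V.
I_D = (V_DD − V_SG)/R = (2.46 − 1.44) / 9.83 = 0.103 mA.

V_SG = 1.44 V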